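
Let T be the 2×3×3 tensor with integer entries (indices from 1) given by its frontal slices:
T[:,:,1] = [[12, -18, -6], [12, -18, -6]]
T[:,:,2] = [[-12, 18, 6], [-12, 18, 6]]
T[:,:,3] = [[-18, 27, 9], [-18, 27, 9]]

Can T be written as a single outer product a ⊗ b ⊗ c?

Yes

The mode-1 fibre T[:,1,1] = [12, 12] gives a = [1, 1] (primitive direction); the mode-2 fibre T[1,:,1] = [12, -18, -6] gives b = [2, -3, -1]; then c[k] = T[1,1,k] / (a[1]·b[1]) = [12, -12, -18] / 2 = [6, -6, -9].
Expanding [1, 1] ⊗ [2, -3, -1] ⊗ [6, -6, -9] reproduces all 18 entries of T, so T = [1, 1] ⊗ [2, -3, -1] ⊗ [6, -6, -9] and rank(T) ≤ 1.
Equivalently every frontal slice T[:,:,k] is c[k] times the rank-1 matrix [1, 1] ⊗ [2, -3, -1]. So T has rank 1 (it is nonzero).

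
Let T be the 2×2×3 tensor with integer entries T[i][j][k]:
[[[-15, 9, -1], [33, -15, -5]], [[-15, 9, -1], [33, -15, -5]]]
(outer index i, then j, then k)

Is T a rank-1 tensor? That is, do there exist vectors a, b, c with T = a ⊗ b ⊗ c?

The mode-2 unfolding of T (rows indexed by j, columns by (i,k) = (0,0), (0,1), (0,2), (1,0), (1,1), (1,2)) is [[-15, 9, -1, -15, 9, -1], [33, -15, -5, 33, -15, -5]].
There the 2×2 minor on rows j ∈ {0, 1}, columns (i,k) ∈ {(0,0), (0,1)} is det [[-15, 9], [33, -15]] = -72 ≠ 0, so this unfolding has rank ≥ 2; CP rank is at least every unfolding rank, so rank(T) ≥ 2.
In particular rank(T) ≥ 2 > 1, so T is not rank-1.

No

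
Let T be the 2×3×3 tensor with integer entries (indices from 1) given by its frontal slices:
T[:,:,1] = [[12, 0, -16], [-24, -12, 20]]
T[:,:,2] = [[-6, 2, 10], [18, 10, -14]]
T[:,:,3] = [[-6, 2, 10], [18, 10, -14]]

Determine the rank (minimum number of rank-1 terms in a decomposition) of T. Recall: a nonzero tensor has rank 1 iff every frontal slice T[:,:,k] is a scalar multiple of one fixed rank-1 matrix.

Lower bound: the mode-2 unfolding of T (rows indexed by j, columns by (i,k) = (1,1), (1,2), (1,3), (2,1), (2,2), (2,3)) is [[12, -6, -6, -24, 18, 18], [0, 2, 2, -12, 10, 10], [-16, 10, 10, 20, -14, -14]].
There the 2×2 minor on rows j ∈ {1, 2}, columns (i,k) ∈ {(1,1), (1,2)} is det [[12, -6], [0, 2]] = 24 ≠ 0, so this unfolding has rank ≥ 2; CP rank is at least every unfolding rank, so rank(T) ≥ 2. (Unfolding ranks only ever bound the CP rank from below — rank(T) can be strictly larger than all of them — so the matching upper bound has to come from an explicit 2-term decomposition.)
Upper bound — finding two terms. Write S_k = T[:,:,k] for the frontal slices: S₁ = [[12, 0, -16], [-24, -12, 20]], S₂ = [[-6, 2, 10], [18, 10, -14]], S₃ = [[-6, 2, 10], [18, 10, -14]].
If T = a₁ ∘ b₁ ∘ c₁ + a₂ ∘ b₂ ∘ c₂ then each S_k = c₁[k]·a₁b₁ᵀ + c₂[k]·a₂b₂ᵀ. S₁ and S₂ are linearly independent, so a₁b₁ᵀ and a₂b₂ᵀ must span the same plane of matrices: they are the rank-1 matrices of the form x·S₁ + y·S₂.
The 2×2 minor of x·S₁ + y·S₂ on rows {1,2}, columns {1,2} is −144·x² + 240·xy − 96·y² = (-48)·(3·x − 2·y)(x − y), vanishing at (x:y) = (2:3) and (1:1).
M₁ = 2·S₁ + 3·S₂ = [[6, 6, -2], [6, 6, -2]] = 2·[1, 1][3, 3, -1]ᵀ and M₂ = S₁ + S₂ = [[6, 2, -6], [-6, -2, 6]] = 2·[1, -1][3, 1, -3]ᵀ, so take a₁ = [1, 1], b₁ = [3, 3, -1], a₂ = [1, -1], b₂ = [3, 1, -3].
Each slice is an integer combination of E₁ = a₁b₁ᵀ and E₂ = a₂b₂ᵀ: S₁ = −2·E₁ + 6·E₂, S₂ = 2·E₁ − 4·E₂, S₃ = 2·E₁ − 4·E₂; reading off coefficients, c₁ = [-2, 2, 2] and c₂ = [6, -4, -4].
Hence T = [1, 1] ∘ [3, 3, -1] ∘ [-2, 2, 2] + [1, -1] ∘ [3, 1, -3] ∘ [6, -4, -4], so rank(T) ≤ 2.
These bounds meet, so rank(T) = 2.
Check entry T[2,1,2] = 18: (1)·(3)·(2) + (-1)·(3)·(-4) = 18.

2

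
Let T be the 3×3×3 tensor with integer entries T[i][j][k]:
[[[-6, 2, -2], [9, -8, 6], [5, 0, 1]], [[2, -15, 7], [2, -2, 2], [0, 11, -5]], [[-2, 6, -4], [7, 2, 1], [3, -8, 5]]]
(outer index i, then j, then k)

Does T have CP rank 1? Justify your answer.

The mode-1 unfolding of T (rows indexed by i, columns by (j,k) = (0,0), (0,1), (0,2), (1,0), (1,1), (1,2), (2,0), (2,1), (2,2)) is [[-6, 2, -2, 9, -8, 6, 5, 0, 1], [2, -15, 7, 2, -2, 2, 0, 11, -5], [-2, 6, -4, 7, 2, 1, 3, -8, 5]].
There the 3×3 minor on rows i ∈ {0, 1, 2}, columns (j,k) ∈ {(0,0), (0,1), (0,2)} is det [[-6, 2, -2], [2, -15, 7], [-2, 6, -4]] = -84 ≠ 0, so this unfolding has rank ≥ 3; CP rank is at least every unfolding rank, so rank(T) ≥ 3.
In particular rank(T) ≥ 3 > 1, so T is not rank-1.

No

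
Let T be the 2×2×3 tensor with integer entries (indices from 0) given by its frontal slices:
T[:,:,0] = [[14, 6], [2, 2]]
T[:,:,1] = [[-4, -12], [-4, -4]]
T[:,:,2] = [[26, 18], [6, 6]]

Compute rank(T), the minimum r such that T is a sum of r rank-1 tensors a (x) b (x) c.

Lower bound: in the mode-3 unfolding of T (rows indexed by k, columns by (i,j)) the 2×2 minor on rows k ∈ {0, 1}, columns (i,j) ∈ {(0,0), (0,1)} is det [[14, 6], [-4, -12]] = -144 ≠ 0, so that unfolding has rank ≥ 2 and hence rank(T) ≥ 2 (CP rank is at least every unfolding rank, though it can be larger).
Upper bound: with S_k = T[:,:,k], the two rank-1 terms a₁b₁ᵀ, a₂b₂ᵀ are the rank-1 members of the pencil x·S₀ + y·S₁.
det(x·S₀ + y·S₁) is 16·x² − 16·xy − 32·y² = 16·(x − 2·y)(x + y), vanishing at (x:y) = (2:1) and (1:-1).
M₁ = 2·S₀ + S₁ = [[24, 0], [0, 0]] = 24·[1, 0][1, 0]ᵀ and M₂ = S₀ − S₁ = [[18, 18], [6, 6]] = 6·[3, 1][1, 1]ᵀ, so take a₁ = [1, 0], b₁ = [1, 0], a₂ = [3, 1], b₂ = [1, 1].
Each slice is an integer combination of E₁ = a₁b₁ᵀ and E₂ = a₂b₂ᵀ: S₀ = 8·E₁ + 2·E₂, S₁ = 8·E₁ − 4·E₂, S₂ = 8·E₁ + 6·E₂; reading off coefficients, c₁ = [8, 8, 8] and c₂ = [2, -4, 6].
Hence T = [1, 0] (x) [1, 0] (x) [8, 8, 8] + [3, 1] (x) [1, 1] (x) [2, -4, 6], so rank(T) ≤ 2.
These bounds meet, so rank(T) = 2.

2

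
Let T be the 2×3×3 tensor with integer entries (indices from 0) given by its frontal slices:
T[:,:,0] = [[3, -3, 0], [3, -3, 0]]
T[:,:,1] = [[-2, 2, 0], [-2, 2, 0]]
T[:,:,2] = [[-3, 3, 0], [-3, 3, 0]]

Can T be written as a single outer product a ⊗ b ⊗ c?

The mode-1 fibre T[:,0,0] = [3, 3] gives a = (1, 1) (primitive direction); the mode-2 fibre T[0,:,0] = [3, -3, 0] gives b = (1, -1, 0); then c[k] = T[0,0,k] / (a[0]·b[0]) = [3, -2, -3] / 1 = (3, -2, -3).
Expanding (1, 1) ⊗ (1, -1, 0) ⊗ (3, -2, -3) reproduces all 18 entries of T, so T = (1, 1) ⊗ (1, -1, 0) ⊗ (3, -2, -3) and rank(T) ≤ 1.
Equivalently every frontal slice T[:,:,k] is c[k] times the rank-1 matrix (1, 1) ⊗ (1, -1, 0). So T has rank 1 (it is nonzero).

Yes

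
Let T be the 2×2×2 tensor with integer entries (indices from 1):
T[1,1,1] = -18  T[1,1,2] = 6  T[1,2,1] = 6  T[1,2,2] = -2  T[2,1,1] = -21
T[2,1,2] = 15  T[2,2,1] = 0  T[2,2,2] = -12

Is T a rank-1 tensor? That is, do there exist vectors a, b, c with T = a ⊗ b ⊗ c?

The mode-2 unfolding of T (rows indexed by j, columns by (i,k) = (1,1), (1,2), (2,1), (2,2)) is [[-18, 6, -21, 15], [6, -2, 0, -12]].
There the 2×2 minor on rows j ∈ {1, 2}, columns (i,k) ∈ {(1,1), (2,1)} is det [[-18, -21], [6, 0]] = 126 ≠ 0, so this unfolding has rank ≥ 2; CP rank is at least every unfolding rank, so rank(T) ≥ 2.
In particular rank(T) ≥ 2 > 1, so T is not rank-1.

No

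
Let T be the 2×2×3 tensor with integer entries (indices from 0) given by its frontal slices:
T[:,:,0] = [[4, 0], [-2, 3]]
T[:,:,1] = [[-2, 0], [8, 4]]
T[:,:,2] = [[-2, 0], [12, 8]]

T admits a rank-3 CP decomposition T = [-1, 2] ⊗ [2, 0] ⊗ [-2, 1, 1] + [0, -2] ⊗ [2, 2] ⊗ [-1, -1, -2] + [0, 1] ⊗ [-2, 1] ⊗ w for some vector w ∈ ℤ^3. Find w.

Subtract the known terms from T to get the rank-1 residual R = [0, 1] ⊗ [-2, 1] ⊗ w, so R[i,j,k] = a[i]·b[j]·w[k]. Pick indices with nonzero a[1]·b[0] = (1)·(-2) = -2. Only the fibre through (1,0,·) is needed: R[1,0,:] = T[1,0,:] − Σₗ aₗ[1]bₗ[0]cₗ = [-2, 8, 12] − (2)·(2)·[-2, 1, 1] − (-2)·(2)·[-1, -1, -2] = [2, 0, 0]. Then w[k] = R[1,0,k] / -2 for each k, giving w = [2, 0, 0] / -2 = [-1, 0, 0].

w = [-1, 0, 0]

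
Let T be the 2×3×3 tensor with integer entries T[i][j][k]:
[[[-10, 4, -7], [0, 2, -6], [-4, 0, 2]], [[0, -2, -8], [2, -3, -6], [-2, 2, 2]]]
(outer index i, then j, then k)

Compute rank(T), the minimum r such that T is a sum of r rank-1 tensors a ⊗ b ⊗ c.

3

Lower bound: in the mode-3 unfolding of T (rows indexed by k, columns by (i,j)) the 3×3 minor on rows k ∈ {0, 1, 2}, columns (i,j) ∈ {(0,0), (0,1), (1,0)} is det [[-10, 0, 0], [4, 2, -2], [-7, -6, -8]] = 280 ≠ 0, so that unfolding has rank ≥ 3 and hence rank(T) ≥ 3 (CP rank is at least every unfolding rank, though it can be larger).
Upper bound: T is a sum of 3 rank-1 terms, T = [0, 1] ⊗ [2, 2, -1] ⊗ [2, -2, -2] + [1, 0] ⊗ [1, -2, 2] ⊗ [-2, 0, 1] + [2, 1] ⊗ [2, 1, 0] ⊗ [-2, 1, -2] (written with every a and b primitive with positive leading entry and the scale carried by c; CP decompositions are not unique, and this one is verified by expanding entrywise), so rank(T) ≤ 3.
These bounds meet, so rank(T) = 3.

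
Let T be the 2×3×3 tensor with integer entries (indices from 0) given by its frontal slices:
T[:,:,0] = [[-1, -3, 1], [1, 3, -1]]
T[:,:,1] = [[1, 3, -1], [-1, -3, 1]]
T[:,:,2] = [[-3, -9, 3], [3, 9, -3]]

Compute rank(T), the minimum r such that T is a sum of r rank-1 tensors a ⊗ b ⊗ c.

Lower bound: T ≠ 0 (e.g. T[0,0,0] = -1), so rank(T) ≥ 1.
Upper bound: if T = a ⊗ b ⊗ c then every fibre of T is a multiple of the corresponding factor, so read the factors off the fibres through the nonzero entry T[0,0,0] = -1.
The mode-1 fibre T[:,0,0] = [-1, 1] gives a = (1, -1) (primitive direction); the mode-2 fibre T[0,:,0] = [-1, -3, 1] gives b = (1, 3, -1); then c[k] = T[0,0,k] / (a[0]·b[0]) = [-1, 1, -3] / 1 = (-1, 1, -3).
Expanding (1, -1) ⊗ (1, 3, -1) ⊗ (-1, 1, -3) reproduces all 18 entries of T, so T = (1, -1) ⊗ (1, 3, -1) ⊗ (-1, 1, -3) and rank(T) ≤ 1.
These bounds meet, so rank(T) = 1.
Check entry T[0,2,2] = 3: (1)·(-1)·(-3) = 3.

1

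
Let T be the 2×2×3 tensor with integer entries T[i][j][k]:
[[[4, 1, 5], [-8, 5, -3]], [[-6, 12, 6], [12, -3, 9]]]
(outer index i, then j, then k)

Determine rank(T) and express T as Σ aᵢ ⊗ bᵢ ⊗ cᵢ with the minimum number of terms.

rank(T) = 2

Lower bound: in the mode-3 unfolding of T (rows indexed by k, columns by (i,j)) the 2×2 minor on rows k ∈ {0, 1}, columns (i,j) ∈ {(0,0), (0,1)} is det [[4, -8], [1, 5]] = 28 ≠ 0, so that unfolding has rank ≥ 2 and hence rank(T) ≥ 2 (CP rank is at least every unfolding rank, though it can be larger).
Upper bound: with S_k = T[:,:,k], the two rank-1 terms a₁b₁ᵀ, a₂b₂ᵀ are the rank-1 members of the pencil x·S₀ + y·S₁.
det(x·S₀ + y·S₁) is 126·xy − 63·y² = 63·(2·x − y)(y), vanishing at (x:y) = (1:2) and (1:0).
M₁ = S₀ + 2·S₁ = [[6, 2], [18, 6]] = 2·[1, 3][3, 1]ᵀ and M₂ = S₀ = [[4, -8], [-6, 12]] = 2·[2, -3][1, -2]ᵀ, so take a₁ = [1, 3], b₁ = [3, 1], a₂ = [2, -3], b₂ = [1, -2].
Each slice is an integer combination of E₁ = a₁b₁ᵀ and E₂ = a₂b₂ᵀ: S₀ = 2·E₂, S₁ = E₁ − E₂, S₂ = E₁ + E₂; reading off coefficients, c₁ = [0, 1, 1] and c₂ = [2, -1, 1].
Hence T = [1, 3] ⊗ [3, 1] ⊗ [0, 1, 1] + [2, -3] ⊗ [1, -2] ⊗ [2, -1, 1], so rank(T) ≤ 2.
These bounds meet, so rank(T) = 2.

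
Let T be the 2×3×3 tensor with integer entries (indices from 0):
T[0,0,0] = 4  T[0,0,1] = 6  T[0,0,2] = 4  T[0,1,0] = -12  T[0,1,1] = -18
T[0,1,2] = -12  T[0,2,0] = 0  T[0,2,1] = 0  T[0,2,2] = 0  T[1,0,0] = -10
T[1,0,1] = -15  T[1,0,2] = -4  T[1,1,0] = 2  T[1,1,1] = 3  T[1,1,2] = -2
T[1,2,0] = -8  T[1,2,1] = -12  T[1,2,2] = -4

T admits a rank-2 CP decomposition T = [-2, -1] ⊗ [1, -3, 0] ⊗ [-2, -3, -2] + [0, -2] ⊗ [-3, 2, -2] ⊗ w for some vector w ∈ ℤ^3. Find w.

Subtract the known terms from T to get the rank-1 residual R = [0, -2] ⊗ [-3, 2, -2] ⊗ w, so R[i,j,k] = a[i]·b[j]·w[k]. Pick indices with nonzero a[1]·b[0] = (-2)·(-3) = 6. Only the fibre through (1,0,·) is needed: R[1,0,:] = T[1,0,:] − Σₗ aₗ[1]bₗ[0]cₗ = [-10, -15, -4] − (-1)·(1)·[-2, -3, -2] = [-12, -18, -6]. Then w[k] = R[1,0,k] / 6 for each k, giving w = [-12, -18, -6] / 6 = [-2, -3, -1].

w = [-2, -3, -1]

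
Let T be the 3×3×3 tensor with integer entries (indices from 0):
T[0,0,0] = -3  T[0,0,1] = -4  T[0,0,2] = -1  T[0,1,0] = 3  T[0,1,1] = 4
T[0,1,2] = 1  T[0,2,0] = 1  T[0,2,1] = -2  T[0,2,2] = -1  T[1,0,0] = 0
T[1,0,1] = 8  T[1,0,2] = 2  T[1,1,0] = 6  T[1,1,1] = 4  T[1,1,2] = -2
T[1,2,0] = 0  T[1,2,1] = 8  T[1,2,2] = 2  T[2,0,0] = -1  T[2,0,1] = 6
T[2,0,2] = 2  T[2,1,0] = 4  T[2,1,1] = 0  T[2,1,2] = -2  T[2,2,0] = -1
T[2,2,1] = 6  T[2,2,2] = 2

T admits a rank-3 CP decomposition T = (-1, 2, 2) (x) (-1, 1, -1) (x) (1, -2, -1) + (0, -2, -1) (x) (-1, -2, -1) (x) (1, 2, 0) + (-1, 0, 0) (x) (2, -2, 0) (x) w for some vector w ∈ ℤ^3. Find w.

Subtract the known terms from T to get the rank-1 residual R = (-1, 0, 0) (x) (2, -2, 0) (x) w, so R[i,j,k] = a[i]·b[j]·w[k]. Pick indices with nonzero a[0]·b[0] = (-1)·(2) = -2. Only the fibre through (0,0,·) is needed: R[0,0,:] = T[0,0,:] − Σₗ aₗ[0]bₗ[0]cₗ = [-3, -4, -1] − (-1)·(-1)·(1, -2, -1) − (0)·(-1)·(1, 2, 0) = [-4, -2, 0]. Then w[k] = R[0,0,k] / -2 for each k, giving w = [-4, -2, 0] / -2 = (2, 1, 0).

w = (2, 1, 0)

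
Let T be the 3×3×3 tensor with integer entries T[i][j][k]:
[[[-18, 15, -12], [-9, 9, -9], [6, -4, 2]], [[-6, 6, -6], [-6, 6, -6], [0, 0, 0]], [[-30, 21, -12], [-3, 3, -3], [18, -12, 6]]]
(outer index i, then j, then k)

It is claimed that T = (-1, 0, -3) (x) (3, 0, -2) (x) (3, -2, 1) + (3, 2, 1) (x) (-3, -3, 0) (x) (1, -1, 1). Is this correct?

Yes

Reconstruct entrywise from the claimed factors. For example, T[1,1,1] = 6 and Σₗ aₗ[1]bₗ[1]cₗ[1] = (0)·(0)·(-2) + (2)·(-3)·(-1) = 6; checking all 27 entries, every one matches. The claim holds.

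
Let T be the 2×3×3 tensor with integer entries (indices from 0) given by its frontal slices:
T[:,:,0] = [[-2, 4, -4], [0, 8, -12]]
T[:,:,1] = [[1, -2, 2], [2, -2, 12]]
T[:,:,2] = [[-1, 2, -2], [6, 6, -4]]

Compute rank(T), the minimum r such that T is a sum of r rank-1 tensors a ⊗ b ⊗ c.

3

Lower bound: in the mode-3 unfolding of T (rows indexed by k, columns by (i,j)) the 3×3 minor on rows k ∈ {0, 1, 2}, columns (i,j) ∈ {(0,0), (1,0), (1,1)} is det [[-2, 0, 8], [1, 2, -2], [-1, 6, 6]] = 16 ≠ 0, so that unfolding has rank ≥ 3 and hence rank(T) ≥ 3 (CP rank is at least every unfolding rank, though it can be larger).
Upper bound: T is a sum of 3 rank-1 terms, T = [0, 1] ⊗ [1, 0, -1] ⊗ [4, -4, 4] + [0, 1] ⊗ [2, 1, 2] ⊗ [0, 2, 2] + [1, 2] ⊗ [1, -2, 2] ⊗ [-2, 1, -1] (written with every a and b primitive with positive leading entry and the scale carried by c; CP decompositions are not unique, and this one is verified by expanding entrywise), so rank(T) ≤ 3.
These bounds meet, so rank(T) = 3.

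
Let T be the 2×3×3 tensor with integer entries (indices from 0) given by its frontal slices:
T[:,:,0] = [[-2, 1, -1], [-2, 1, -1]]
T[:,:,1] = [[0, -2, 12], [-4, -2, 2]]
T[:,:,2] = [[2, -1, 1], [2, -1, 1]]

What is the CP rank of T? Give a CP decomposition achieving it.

rank(T) = 3

Lower bound: in the mode-2 unfolding of T (rows indexed by j, columns by (i,k)) the 3×3 minor on rows j ∈ {0, 1, 2}, columns (i,k) ∈ {(0,0), (0,1), (1,1)} is det [[-2, 0, -4], [1, -2, -2], [-1, 12, 2]] = -80 ≠ 0, so that unfolding has rank ≥ 3 and hence rank(T) ≥ 3 (CP rank is at least every unfolding rank, though it can be larger).
Upper bound: T is a sum of 3 rank-1 terms, T = (1, 1) (x) (2, -1, 1) (x) (-1, 2, 1) + (1, 2) (x) (2, 0, -1) (x) (0, -2, 0) + (2, -1) (x) (0, 0, 1) (x) (0, 4, 0) (written with every a and b primitive with positive leading entry and the scale carried by c; CP decompositions are not unique, and this one is verified by expanding entrywise), so rank(T) ≤ 3.
These bounds meet, so rank(T) = 3.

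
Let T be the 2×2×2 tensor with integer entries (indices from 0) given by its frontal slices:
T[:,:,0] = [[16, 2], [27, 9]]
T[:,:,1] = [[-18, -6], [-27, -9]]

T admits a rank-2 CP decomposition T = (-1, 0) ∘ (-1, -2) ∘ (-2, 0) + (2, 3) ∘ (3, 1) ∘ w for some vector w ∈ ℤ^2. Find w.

Subtract the known terms from T to get the rank-1 residual R = (2, 3) ∘ (3, 1) ∘ w, so R[i,j,k] = a[i]·b[j]·w[k]. Pick indices with nonzero a[0]·b[0] = (2)·(3) = 6. Only the fibre through (0,0,·) is needed: R[0,0,:] = T[0,0,:] − Σₗ aₗ[0]bₗ[0]cₗ = [16, -18] − (-1)·(-1)·(-2, 0) = [18, -18]. Then w[k] = R[0,0,k] / 6 for each k, giving w = [18, -18] / 6 = (3, -3).

w = (3, -3)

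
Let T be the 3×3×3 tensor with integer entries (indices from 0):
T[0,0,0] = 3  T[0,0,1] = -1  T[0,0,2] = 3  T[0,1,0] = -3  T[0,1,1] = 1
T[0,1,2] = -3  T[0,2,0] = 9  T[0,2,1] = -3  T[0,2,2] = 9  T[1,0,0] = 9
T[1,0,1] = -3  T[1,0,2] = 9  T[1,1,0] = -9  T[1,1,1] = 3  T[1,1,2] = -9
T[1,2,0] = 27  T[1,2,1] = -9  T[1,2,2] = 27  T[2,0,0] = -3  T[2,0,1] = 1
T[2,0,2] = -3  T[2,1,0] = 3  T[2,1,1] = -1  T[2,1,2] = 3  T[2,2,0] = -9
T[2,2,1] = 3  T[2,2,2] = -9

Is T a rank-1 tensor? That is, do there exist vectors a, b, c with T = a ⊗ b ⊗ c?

Yes

If T = a ⊗ b ⊗ c then every fibre of T is a multiple of the corresponding factor, so read the factors off the fibres through the nonzero entry T[0,0,0] = 3.
The mode-1 fibre T[:,0,0] = [3, 9, -3] gives a = [1, 3, -1] (primitive direction); the mode-2 fibre T[0,:,0] = [3, -3, 9] gives b = [1, -1, 3]; then c[k] = T[0,0,k] / (a[0]·b[0]) = [3, -1, 3] / 1 = [3, -1, 3].
Expanding [1, 3, -1] ⊗ [1, -1, 3] ⊗ [3, -1, 3] reproduces all 27 entries of T, so T = [1, 3, -1] ⊗ [1, -1, 3] ⊗ [3, -1, 3] and rank(T) ≤ 1.
Equivalently every frontal slice T[:,:,k] is c[k] times the rank-1 matrix [1, 3, -1] ⊗ [1, -1, 3]. So T has rank 1 (it is nonzero).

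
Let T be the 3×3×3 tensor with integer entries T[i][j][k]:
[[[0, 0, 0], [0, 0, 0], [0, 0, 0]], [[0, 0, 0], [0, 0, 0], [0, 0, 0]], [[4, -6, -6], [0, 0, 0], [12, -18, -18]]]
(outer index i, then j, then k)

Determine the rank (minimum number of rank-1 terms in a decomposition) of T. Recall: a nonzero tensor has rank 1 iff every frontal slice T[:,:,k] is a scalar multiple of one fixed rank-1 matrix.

1

Lower bound: T ≠ 0 (e.g. T[2,0,0] = 4), so rank(T) ≥ 1.
Upper bound: the mode-1 fibre T[:,0,0] = [0, 0, 4] gives a = [0, 0, 1] (primitive direction); the mode-2 fibre T[2,:,0] = [4, 0, 12] gives b = [1, 0, 3]; then c[k] = T[2,0,k] / (a[2]·b[0]) = [4, -6, -6] / 1 = [4, -6, -6].
Expanding [0, 0, 1] ⊗ [1, 0, 3] ⊗ [4, -6, -6] reproduces all 27 entries of T, so T = [0, 0, 1] ⊗ [1, 0, 3] ⊗ [4, -6, -6] and rank(T) ≤ 1.
These bounds meet, so rank(T) = 1.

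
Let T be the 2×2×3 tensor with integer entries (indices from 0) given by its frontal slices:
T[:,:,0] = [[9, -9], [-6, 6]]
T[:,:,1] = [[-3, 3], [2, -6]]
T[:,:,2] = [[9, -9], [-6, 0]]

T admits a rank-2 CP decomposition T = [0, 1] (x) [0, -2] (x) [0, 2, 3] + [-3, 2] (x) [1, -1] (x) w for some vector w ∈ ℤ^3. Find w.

w = [-3, 1, -3]

Subtract the known terms from T to get the rank-1 residual R = [-3, 2] (x) [1, -1] (x) w, so R[i,j,k] = a[i]·b[j]·w[k]. Pick indices with nonzero a[0]·b[0] = (-3)·(1) = -3. Only the fibre through (0,0,·) is needed: R[0,0,:] = T[0,0,:] − Σₗ aₗ[0]bₗ[0]cₗ = [9, -3, 9] − (0)·(0)·[0, 2, 3] = [9, -3, 9]. Then w[k] = R[0,0,k] / -3 for each k, giving w = [9, -3, 9] / -3 = [-3, 1, -3].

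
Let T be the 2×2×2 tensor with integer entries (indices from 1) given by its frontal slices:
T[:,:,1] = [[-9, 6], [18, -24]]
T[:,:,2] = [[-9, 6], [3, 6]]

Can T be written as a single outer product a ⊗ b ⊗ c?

The mode-3 unfolding of T (rows indexed by k, columns by (i,j) = (1,1), (1,2), (2,1), (2,2)) is [[-9, 6, 18, -24], [-9, 6, 3, 6]].
There the 2×2 minor on rows k ∈ {1, 2}, columns (i,j) ∈ {(1,1), (2,1)} is det [[-9, 18], [-9, 3]] = 135 ≠ 0, so this unfolding has rank ≥ 2; CP rank is at least every unfolding rank, so rank(T) ≥ 2.
In particular rank(T) ≥ 2 > 1, so T is not rank-1.

No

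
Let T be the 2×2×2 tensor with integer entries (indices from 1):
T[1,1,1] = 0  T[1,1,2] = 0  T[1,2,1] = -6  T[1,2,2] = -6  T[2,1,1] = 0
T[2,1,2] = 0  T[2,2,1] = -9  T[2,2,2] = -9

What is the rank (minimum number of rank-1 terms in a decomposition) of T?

1

Lower bound: T ≠ 0 (e.g. T[1,2,1] = -6), so rank(T) ≥ 1.
Upper bound: if T = a ⊗ b ⊗ c then every fibre of T is a multiple of the corresponding factor, so read the factors off the fibres through the nonzero entry T[1,2,1] = -6.
The mode-1 fibre T[:,2,1] = [-6, -9] gives a = [2, 3] (primitive direction); the mode-2 fibre T[1,:,1] = [0, -6] gives b = [0, 1]; then c[k] = T[1,2,k] / (a[1]·b[2]) = [-6, -6] / 2 = [-3, -3].
Expanding [2, 3] ⊗ [0, 1] ⊗ [-3, -3] reproduces all 8 entries of T, so T = [2, 3] ⊗ [0, 1] ⊗ [-3, -3] and rank(T) ≤ 1.
These bounds meet, so rank(T) = 1.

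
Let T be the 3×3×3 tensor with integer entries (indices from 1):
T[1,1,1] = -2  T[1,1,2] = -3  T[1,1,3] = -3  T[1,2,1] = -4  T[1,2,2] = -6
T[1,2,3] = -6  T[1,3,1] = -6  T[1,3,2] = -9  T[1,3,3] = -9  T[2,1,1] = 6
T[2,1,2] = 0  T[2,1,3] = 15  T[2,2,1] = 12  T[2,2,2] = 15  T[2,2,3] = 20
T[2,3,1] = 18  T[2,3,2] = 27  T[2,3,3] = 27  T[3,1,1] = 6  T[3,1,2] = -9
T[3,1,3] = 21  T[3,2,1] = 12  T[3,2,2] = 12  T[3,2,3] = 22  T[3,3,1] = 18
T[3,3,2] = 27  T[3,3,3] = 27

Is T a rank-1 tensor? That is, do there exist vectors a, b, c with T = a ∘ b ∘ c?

The mode-1 unfolding of T (rows indexed by i, columns by (j,k) = (1,1), (1,2), (1,3), (2,1), (2,2), (2,3), (3,1), (3,2), (3,3)) is [[-2, -3, -3, -4, -6, -6, -6, -9, -9], [6, 0, 15, 12, 15, 20, 18, 27, 27], [6, -9, 21, 12, 12, 22, 18, 27, 27]].
There the 2×2 minor on rows i ∈ {1, 2}, columns (j,k) ∈ {(1,1), (1,2)} is det [[-2, -3], [6, 0]] = 18 ≠ 0, so this unfolding has rank ≥ 2; CP rank is at least every unfolding rank, so rank(T) ≥ 2.
In particular rank(T) ≥ 2 > 1, so T is not rank-1.

No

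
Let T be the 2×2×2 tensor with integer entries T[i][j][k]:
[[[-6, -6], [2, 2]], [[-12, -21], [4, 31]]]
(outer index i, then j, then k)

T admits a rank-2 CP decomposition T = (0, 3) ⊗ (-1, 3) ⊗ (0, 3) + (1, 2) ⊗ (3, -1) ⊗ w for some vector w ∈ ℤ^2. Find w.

Subtract the known terms from T to get the rank-1 residual R = (1, 2) ⊗ (3, -1) ⊗ w, so R[i,j,k] = a[i]·b[j]·w[k]. Pick indices with nonzero a[0]·b[0] = (1)·(3) = 3. Only the fibre through (0,0,·) is needed: R[0,0,:] = T[0,0,:] − Σₗ aₗ[0]bₗ[0]cₗ = [-6, -6] − (0)·(-1)·(0, 3) = [-6, -6]. Then w[k] = R[0,0,k] / 3 for each k, giving w = [-6, -6] / 3 = (-2, -2).

w = (-2, -2)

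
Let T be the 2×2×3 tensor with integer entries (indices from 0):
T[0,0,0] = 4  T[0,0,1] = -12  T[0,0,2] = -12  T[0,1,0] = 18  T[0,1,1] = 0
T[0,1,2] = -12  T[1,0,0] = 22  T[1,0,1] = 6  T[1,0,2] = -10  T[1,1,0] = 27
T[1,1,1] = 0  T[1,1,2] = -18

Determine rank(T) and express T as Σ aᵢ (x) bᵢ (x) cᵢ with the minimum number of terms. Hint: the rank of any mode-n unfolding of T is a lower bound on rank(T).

Lower bound: the mode-2 unfolding of T (rows indexed by j, columns by (i,k) = (0,0), (0,1), (0,2), (1,0), (1,1), (1,2)) is [[4, -12, -12, 22, 6, -10], [18, 0, -12, 27, 0, -18]].
There the 2×2 minor on rows j ∈ {0, 1}, columns (i,k) ∈ {(0,0), (0,1)} is det [[4, -12], [18, 0]] = 216 ≠ 0, so this unfolding has rank ≥ 2; CP rank is at least every unfolding rank, so rank(T) ≥ 2. (Flattening ranks never certify an upper bound on CP rank; for that we must actually write T with 2 rank-1 terms.)
Upper bound — finding two terms. Write S_k = T[:,:,k] for the frontal slices: S₀ = [[4, 18], [22, 27]], S₁ = [[-12, 0], [6, 0]], S₂ = [[-12, -12], [-10, -18]].
If T = a₁ (x) b₁ (x) c₁ + a₂ (x) b₂ (x) c₂ then each S_k = c₁[k]·a₁b₁ᵀ + c₂[k]·a₂b₂ᵀ. S₀ and S₁ are linearly independent, so a₁b₁ᵀ and a₂b₂ᵀ must span the same plane of matrices: they are the rank-1 matrices of the form x·S₀ + y·S₁.
det(x·S₀ + y·S₁) is −288·x² − 432·xy = (-144)·(2·x + 3·y)(x), vanishing at (x:y) = (3:-2) and (0:1).
M₁ = 3·S₀ − 2·S₁ = [[36, 54], [54, 81]] = 9·[2, 3][2, 3]ᵀ and M₂ = S₁ = [[-12, 0], [6, 0]] = (-6)·[2, -1][1, 0]ᵀ, so take a₁ = [2, 3], b₁ = [2, 3], a₂ = [2, -1], b₂ = [1, 0].
Each slice is an integer combination of E₁ = a₁b₁ᵀ and E₂ = a₂b₂ᵀ: S₀ = 3·E₁ − 4·E₂, S₁ = −6·E₂, S₂ = −2·E₁ − 2·E₂; reading off coefficients, c₁ = [3, 0, -2] and c₂ = [-4, -6, -2].
Hence T = [2, 3] (x) [2, 3] (x) [3, 0, -2] + [2, -1] (x) [1, 0] (x) [-4, -6, -2], so rank(T) ≤ 2.
These bounds meet, so rank(T) = 2.

rank(T) = 2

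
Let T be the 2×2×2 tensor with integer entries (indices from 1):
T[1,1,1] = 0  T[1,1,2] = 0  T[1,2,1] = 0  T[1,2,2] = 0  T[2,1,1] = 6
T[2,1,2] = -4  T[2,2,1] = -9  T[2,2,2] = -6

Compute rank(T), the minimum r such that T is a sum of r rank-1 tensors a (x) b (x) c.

2

Lower bound: in the mode-3 unfolding of T (rows indexed by k, columns by (i,j)) the 2×2 minor on rows k ∈ {1, 2}, columns (i,j) ∈ {(2,1), (2,2)} is det [[6, -9], [-4, -6]] = -72 ≠ 0, so that unfolding has rank ≥ 2 and hence rank(T) ≥ 2 (CP rank is at least every unfolding rank, though it can be larger).
Upper bound: T[i,:,:] = a[i]·M for every slice, with a = (0, 1) and M = [[6, -4], [-9, -6]] (rows j, columns k).
Splitting M by its rows (j = 1, 2), M = (1, 0)(6, -4)ᵀ + (0, 1)(-9, -6)ᵀ.
Hence T = (0, 1) (x) (1, 0) (x) (6, -4) + (0, 1) (x) (0, 1) (x) (-9, -6), so rank(T) ≤ 2.
These bounds meet, so rank(T) = 2.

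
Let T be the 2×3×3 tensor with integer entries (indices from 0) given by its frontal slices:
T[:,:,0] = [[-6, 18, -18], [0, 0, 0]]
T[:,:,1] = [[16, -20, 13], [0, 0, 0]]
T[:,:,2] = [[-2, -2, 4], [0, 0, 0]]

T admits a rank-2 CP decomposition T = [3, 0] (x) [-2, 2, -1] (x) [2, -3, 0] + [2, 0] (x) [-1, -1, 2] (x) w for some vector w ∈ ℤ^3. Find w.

w = [-3, 1, 1]

Subtract the known terms from T to get the rank-1 residual R = [2, 0] (x) [-1, -1, 2] (x) w, so R[i,j,k] = a[i]·b[j]·w[k]. Pick indices with nonzero a[0]·b[0] = (2)·(-1) = -2. Only the fibre through (0,0,·) is needed: R[0,0,:] = T[0,0,:] − Σₗ aₗ[0]bₗ[0]cₗ = [-6, 16, -2] − (3)·(-2)·[2, -3, 0] = [6, -2, -2]. Then w[k] = R[0,0,k] / -2 for each k, giving w = [6, -2, -2] / -2 = [-3, 1, 1].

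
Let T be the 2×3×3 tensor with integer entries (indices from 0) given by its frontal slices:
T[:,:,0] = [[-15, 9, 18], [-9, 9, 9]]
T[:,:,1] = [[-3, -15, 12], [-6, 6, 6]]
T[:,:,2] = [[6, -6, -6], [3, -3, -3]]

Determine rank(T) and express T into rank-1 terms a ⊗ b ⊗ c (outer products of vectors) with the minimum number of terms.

Lower bound: the mode-2 unfolding of T (rows indexed by j, columns by (i,k) = (0,0), (0,1), (0,2), (1,0), (1,1), (1,2)) is [[-15, -3, 6, -9, -6, 3], [9, -15, -6, 9, 6, -3], [18, 12, -6, 9, 6, -3]].
There the 2×2 minor on rows j ∈ {0, 1}, columns (i,k) ∈ {(0,0), (0,1)} is det [[-15, -3], [9, -15]] = 252 ≠ 0, so this unfolding has rank ≥ 2; CP rank is at least every unfolding rank, so rank(T) ≥ 2. (Flattening ranks never certify an upper bound on CP rank; for that we must actually write T with 2 rank-1 terms.)
Upper bound — finding two terms. Write S_k = T[:,:,k] for the frontal slices: S₀ = [[-15, 9, 18], [-9, 9, 9]], S₁ = [[-3, -15, 12], [-6, 6, 6]], S₂ = [[6, -6, -6], [3, -3, -3]].
If T = a₁ ⊗ b₁ ⊗ c₁ + a₂ ⊗ b₂ ⊗ c₂ then each S_k = c₁[k]·a₁b₁ᵀ + c₂[k]·a₂b₂ᵀ. S₀ and S₁ are linearly independent, so a₁b₁ᵀ and a₂b₂ᵀ must span the same plane of matrices: they are the rank-1 matrices of the form x·S₀ + y·S₁.
The 2×2 minor of x·S₀ + y·S₁ on rows {0,1}, columns {0,1} is −54·x² − 198·xy − 108·y² = (-18)·(x + 3·y)(3·x + 2·y), vanishing at (x:y) = (3:-1) and (2:-3).
M₁ = 3·S₀ − S₁ = [[-42, 42, 42], [-21, 21, 21]] = (-21)·(2, 1)(1, -1, -1)ᵀ and M₂ = 2·S₀ − 3·S₁ = [[-21, 63, 0], [0, 0, 0]] = (-21)·(1, 0)(1, -3, 0)ᵀ, so take a₁ = (2, 1), b₁ = (1, -1, -1), a₂ = (1, 0), b₂ = (1, -3, 0).
Each slice is an integer combination of E₁ = a₁b₁ᵀ and E₂ = a₂b₂ᵀ: S₀ = −9·E₁ + 3·E₂, S₁ = −6·E₁ + 9·E₂, S₂ = 3·E₁; reading off coefficients, c₁ = (-9, -6, 3) and c₂ = (3, 9, 0).
Hence T = (2, 1) ⊗ (1, -1, -1) ⊗ (-9, -6, 3) + (1, 0) ⊗ (1, -3, 0) ⊗ (3, 9, 0), so rank(T) ≤ 2.
These bounds meet, so rank(T) = 2.
Check entry T[1,2,0] = 9: (1)·(-1)·(-9) + (0)·(0)·(3) = 9.

rank(T) = 2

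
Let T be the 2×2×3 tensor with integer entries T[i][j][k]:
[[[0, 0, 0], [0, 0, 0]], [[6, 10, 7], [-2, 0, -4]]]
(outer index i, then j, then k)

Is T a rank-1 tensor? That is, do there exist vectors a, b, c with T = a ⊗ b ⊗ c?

The mode-2 unfolding of T (rows indexed by j, columns by (i,k) = (0,0), (0,1), (0,2), (1,0), (1,1), (1,2)) is [[0, 0, 0, 6, 10, 7], [0, 0, 0, -2, 0, -4]].
There the 2×2 minor on rows j ∈ {0, 1}, columns (i,k) ∈ {(1,0), (1,1)} is det [[6, 10], [-2, 0]] = 20 ≠ 0, so this unfolding has rank ≥ 2; CP rank is at least every unfolding rank, so rank(T) ≥ 2.
In particular rank(T) ≥ 2 > 1, so T is not rank-1.

No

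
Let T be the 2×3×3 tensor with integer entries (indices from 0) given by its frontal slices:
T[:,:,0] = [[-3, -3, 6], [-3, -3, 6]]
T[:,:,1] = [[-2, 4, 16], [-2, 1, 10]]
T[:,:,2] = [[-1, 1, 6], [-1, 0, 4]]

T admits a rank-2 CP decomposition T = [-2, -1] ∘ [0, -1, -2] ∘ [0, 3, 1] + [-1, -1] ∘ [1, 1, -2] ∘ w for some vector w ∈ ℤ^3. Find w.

Subtract the known terms from T to get the rank-1 residual R = [-1, -1] ∘ [1, 1, -2] ∘ w, so R[i,j,k] = a[i]·b[j]·w[k]. Pick indices with nonzero a[0]·b[0] = (-1)·(1) = -1. Only the fibre through (0,0,·) is needed: R[0,0,:] = T[0,0,:] − Σₗ aₗ[0]bₗ[0]cₗ = [-3, -2, -1] − (-2)·(0)·[0, 3, 1] = [-3, -2, -1]. Then w[k] = R[0,0,k] / -1 for each k, giving w = [-3, -2, -1] / -1 = [3, 2, 1].

w = [3, 2, 1]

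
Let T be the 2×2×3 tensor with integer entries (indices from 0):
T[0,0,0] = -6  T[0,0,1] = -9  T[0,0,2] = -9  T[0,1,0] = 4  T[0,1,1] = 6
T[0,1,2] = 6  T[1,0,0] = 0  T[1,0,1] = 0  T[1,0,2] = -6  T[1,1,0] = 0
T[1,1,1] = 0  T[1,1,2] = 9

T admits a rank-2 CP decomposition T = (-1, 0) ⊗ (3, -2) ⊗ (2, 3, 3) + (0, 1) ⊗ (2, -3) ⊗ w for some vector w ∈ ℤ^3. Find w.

Subtract the known terms from T to get the rank-1 residual R = (0, 1) ⊗ (2, -3) ⊗ w, so R[i,j,k] = a[i]·b[j]·w[k]. Pick indices with nonzero a[1]·b[0] = (1)·(2) = 2. Only the fibre through (1,0,·) is needed: R[1,0,:] = T[1,0,:] − Σₗ aₗ[1]bₗ[0]cₗ = [0, 0, -6] − (0)·(3)·(2, 3, 3) = [0, 0, -6]. Then w[k] = R[1,0,k] / 2 for each k, giving w = [0, 0, -6] / 2 = (0, 0, -3).

w = (0, 0, -3)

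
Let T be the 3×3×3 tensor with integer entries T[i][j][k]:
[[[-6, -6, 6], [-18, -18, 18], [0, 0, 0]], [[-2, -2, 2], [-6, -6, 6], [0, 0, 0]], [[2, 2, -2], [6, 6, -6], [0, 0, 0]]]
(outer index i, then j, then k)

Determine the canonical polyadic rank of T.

1

Lower bound: T ≠ 0 (e.g. T[0,0,0] = -6), so rank(T) ≥ 1.
Upper bound: the mode-1 fibre T[:,0,0] = [-6, -2, 2] gives a = [3, 1, -1] (primitive direction); the mode-2 fibre T[0,:,0] = [-6, -18, 0] gives b = [1, 3, 0]; then c[k] = T[0,0,k] / (a[0]·b[0]) = [-6, -6, 6] / 3 = [-2, -2, 2].
Expanding [3, 1, -1] ⊗ [1, 3, 0] ⊗ [-2, -2, 2] reproduces all 27 entries of T, so T = [3, 1, -1] ⊗ [1, 3, 0] ⊗ [-2, -2, 2] and rank(T) ≤ 1.
These bounds meet, so rank(T) = 1.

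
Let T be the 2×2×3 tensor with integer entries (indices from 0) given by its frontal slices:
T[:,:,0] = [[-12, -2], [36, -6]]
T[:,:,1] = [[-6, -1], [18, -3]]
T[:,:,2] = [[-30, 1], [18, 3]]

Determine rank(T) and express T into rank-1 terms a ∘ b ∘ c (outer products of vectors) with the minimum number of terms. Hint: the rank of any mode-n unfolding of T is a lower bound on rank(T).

rank(T) = 2

Lower bound: the mode-3 unfolding of T (rows indexed by k, columns by (i,j) = (0,0), (0,1), (1,0), (1,1)) is [[-12, -2, 36, -6], [-6, -1, 18, -3], [-30, 1, 18, 3]].
There the 2×2 minor on rows k ∈ {0, 2}, columns (i,j) ∈ {(0,0), (0,1)} is det [[-12, -2], [-30, 1]] = -72 ≠ 0, so this unfolding has rank ≥ 2; CP rank is at least every unfolding rank, so rank(T) ≥ 2. (Unfolding ranks only ever bound the CP rank from below — rank(T) can be strictly larger than all of them — so the matching upper bound has to come from an explicit 2-term decomposition.)
Upper bound — finding two terms. Write S_k = T[:,:,k] for the frontal slices: S₀ = [[-12, -2], [36, -6]], S₁ = [[-6, -1], [18, -3]], S₂ = [[-30, 1], [18, 3]].
If T = a₁ ∘ b₁ ∘ c₁ + a₂ ∘ b₂ ∘ c₂ then each S_k = c₁[k]·a₁b₁ᵀ + c₂[k]·a₂b₂ᵀ. S₀ and S₂ are linearly independent, so a₁b₁ᵀ and a₂b₂ᵀ must span the same plane of matrices: they are the rank-1 matrices of the form x·S₀ + y·S₂.
det(x·S₀ + y·S₂) is 144·x² + 144·xy − 108·y² = 36·(2·x + 3·y)(2·x − y), vanishing at (x:y) = (3:-2) and (1:2).
M₁ = 3·S₀ − 2·S₂ = [[24, -8], [72, -24]] = 8·[1, 3][3, -1]ᵀ and M₂ = S₀ + 2·S₂ = [[-72, 0], [72, 0]] = (-72)·[1, -1][1, 0]ᵀ, so take a₁ = [1, 3], b₁ = [3, -1], a₂ = [1, -1], b₂ = [1, 0].
Each slice is an integer combination of E₁ = a₁b₁ᵀ and E₂ = a₂b₂ᵀ: S₀ = 2·E₁ − 18·E₂, S₁ = E₁ − 9·E₂, S₂ = −E₁ − 27·E₂; reading off coefficients, c₁ = [2, 1, -1] and c₂ = [-18, -9, -27].
Hence T = [1, 3] ∘ [3, -1] ∘ [2, 1, -1] + [1, -1] ∘ [1, 0] ∘ [-18, -9, -27], so rank(T) ≤ 2.
These bounds meet, so rank(T) = 2.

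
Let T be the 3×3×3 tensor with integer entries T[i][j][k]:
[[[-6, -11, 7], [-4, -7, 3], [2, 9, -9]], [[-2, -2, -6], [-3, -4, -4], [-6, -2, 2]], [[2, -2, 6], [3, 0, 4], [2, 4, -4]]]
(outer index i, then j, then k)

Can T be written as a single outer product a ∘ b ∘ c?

No

The mode-2 unfolding of T (rows indexed by j, columns by (i,k) = (0,0), (0,1), (0,2), (1,0), (1,1), (1,2), (2,0), (2,1), (2,2)) is [[-6, -11, 7, -2, -2, -6, 2, -2, 6], [-4, -7, 3, -3, -4, -4, 3, 0, 4], [2, 9, -9, -6, -2, 2, 2, 4, -4]].
There the 3×3 minor on rows j ∈ {0, 1, 2}, columns (i,k) ∈ {(0,0), (0,1), (0,2)} is det [[-6, -11, 7], [-4, -7, 3], [2, 9, -9]] = -40 ≠ 0, so this unfolding has rank ≥ 3; CP rank is at least every unfolding rank, so rank(T) ≥ 3.
In particular rank(T) ≥ 3 > 1, so T is not rank-1.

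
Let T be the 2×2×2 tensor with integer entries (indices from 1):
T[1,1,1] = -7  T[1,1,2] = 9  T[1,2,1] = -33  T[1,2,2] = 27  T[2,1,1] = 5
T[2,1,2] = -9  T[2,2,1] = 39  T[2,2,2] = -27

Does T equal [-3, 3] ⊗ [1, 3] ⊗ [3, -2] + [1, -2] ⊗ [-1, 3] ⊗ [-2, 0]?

Reconstruct entry (1,1,2) from the claimed factors: Σₗ aₗ[1]bₗ[1]cₗ[2] = (-3)·(1)·(-2) + (1)·(-1)·(0) = 6, but T[1,1,2] = 9. The claim is false.

No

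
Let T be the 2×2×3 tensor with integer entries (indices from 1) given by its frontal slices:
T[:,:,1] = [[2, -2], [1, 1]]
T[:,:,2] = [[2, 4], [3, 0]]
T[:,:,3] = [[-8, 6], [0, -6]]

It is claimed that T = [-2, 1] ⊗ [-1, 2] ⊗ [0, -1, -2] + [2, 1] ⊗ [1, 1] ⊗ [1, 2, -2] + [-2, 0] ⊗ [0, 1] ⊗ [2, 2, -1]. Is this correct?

Reconstruct entrywise from the claimed factors. For example, T[2,2,2] = 0 and Σₗ aₗ[2]bₗ[2]cₗ[2] = (1)·(2)·(-1) + (1)·(1)·(2) + (0)·(1)·(2) = 0; checking all 12 entries, every one matches. The claim holds.

Yes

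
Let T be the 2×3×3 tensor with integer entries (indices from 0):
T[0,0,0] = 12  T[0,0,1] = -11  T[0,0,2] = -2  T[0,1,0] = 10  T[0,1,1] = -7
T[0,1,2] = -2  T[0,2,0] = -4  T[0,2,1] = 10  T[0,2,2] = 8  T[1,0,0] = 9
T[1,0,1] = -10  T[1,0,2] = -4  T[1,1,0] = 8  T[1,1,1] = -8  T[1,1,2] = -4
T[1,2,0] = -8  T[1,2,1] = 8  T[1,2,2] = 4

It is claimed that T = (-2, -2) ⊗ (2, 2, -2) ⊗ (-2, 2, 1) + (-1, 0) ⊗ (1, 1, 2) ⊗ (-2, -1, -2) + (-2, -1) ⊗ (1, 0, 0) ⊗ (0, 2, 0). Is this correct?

Reconstruct entry (0,0,0) from the claimed factors: Σₗ aₗ[0]bₗ[0]cₗ[0] = (-2)·(2)·(-2) + (-1)·(1)·(-2) + (-2)·(1)·(0) = 10, but T[0,0,0] = 12. The claim is false.

No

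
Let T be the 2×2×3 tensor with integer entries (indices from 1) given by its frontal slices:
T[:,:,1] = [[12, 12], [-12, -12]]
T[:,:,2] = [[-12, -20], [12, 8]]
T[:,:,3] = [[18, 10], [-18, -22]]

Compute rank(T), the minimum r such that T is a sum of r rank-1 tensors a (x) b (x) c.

Lower bound: the mode-3 unfolding of T (rows indexed by k, columns by (i,j) = (1,1), (1,2), (2,1), (2,2)) is [[12, 12, -12, -12], [-12, -20, 12, 8], [18, 10, -18, -22]].
There the 2×2 minor on rows k ∈ {1, 2}, columns (i,j) ∈ {(1,1), (1,2)} is det [[12, 12], [-12, -20]] = -96 ≠ 0, so this unfolding has rank ≥ 2; CP rank is at least every unfolding rank, so rank(T) ≥ 2. (Flattening ranks never certify an upper bound on CP rank; for that we must actually write T with 2 rank-1 terms.)
Upper bound — finding two terms. Write S_k = T[:,:,k] for the frontal slices: S₁ = [[12, 12], [-12, -12]], S₂ = [[-12, -20], [12, 8]], S₃ = [[18, 10], [-18, -22]].
If T = a₁ (x) b₁ (x) c₁ + a₂ (x) b₂ (x) c₂ then each S_k = c₁[k]·a₁b₁ᵀ + c₂[k]·a₂b₂ᵀ. S₁ and S₂ are linearly independent, so a₁b₁ᵀ and a₂b₂ᵀ must span the same plane of matrices: they are the rank-1 matrices of the form x·S₁ + y·S₂.
det(x·S₁ + y·S₂) is −144·xy + 144·y² = (-144)·(x − y)(y), vanishing at (x:y) = (1:1) and (1:0).
M₁ = S₁ + S₂ = [[0, -8], [0, -4]] = (-4)·[2, 1][0, 1]ᵀ and M₂ = S₁ = [[12, 12], [-12, -12]] = 12·[1, -1][1, 1]ᵀ, so take a₁ = [2, 1], b₁ = [0, 1], a₂ = [1, -1], b₂ = [1, 1].
Each slice is an integer combination of E₁ = a₁b₁ᵀ and E₂ = a₂b₂ᵀ: S₁ = 12·E₂, S₂ = −4·E₁ − 12·E₂, S₃ = −4·E₁ + 18·E₂; reading off coefficients, c₁ = [0, -4, -4] and c₂ = [12, -12, 18].
Hence T = [2, 1] (x) [0, 1] (x) [0, -4, -4] + [1, -1] (x) [1, 1] (x) [12, -12, 18], so rank(T) ≤ 2.
These bounds meet, so rank(T) = 2.

2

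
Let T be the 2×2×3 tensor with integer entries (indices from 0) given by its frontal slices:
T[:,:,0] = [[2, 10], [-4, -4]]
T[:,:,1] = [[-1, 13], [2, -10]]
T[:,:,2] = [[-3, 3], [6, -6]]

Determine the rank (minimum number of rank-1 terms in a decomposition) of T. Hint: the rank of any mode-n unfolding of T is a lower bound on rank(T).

Lower bound: in the mode-1 unfolding of T (rows indexed by i, columns by (j,k)) the 2×2 minor on rows i ∈ {0, 1}, columns (j,k) ∈ {(0,0), (1,0)} is det [[2, 10], [-4, -4]] = 32 ≠ 0, so that unfolding has rank ≥ 2 and hence rank(T) ≥ 2 (CP rank is at least every unfolding rank, though it can be larger).
Upper bound: with S_k = T[:,:,k], the two rank-1 terms a₁b₁ᵀ, a₂b₂ᵀ are the rank-1 members of the pencil x·S₀ + y·S₁.
det(x·S₀ + y·S₁) is 32·x² + 16·xy − 16·y² = 16·(2·x − y)(x + y), vanishing at (x:y) = (1:2) and (1:-1).
M₁ = S₀ + 2·S₁ = [[0, 36], [0, -24]] = 12·[3, -2][0, 1]ᵀ and M₂ = S₀ − S₁ = [[3, -3], [-6, 6]] = 3·[1, -2][1, -1]ᵀ, so take a₁ = [3, -2], b₁ = [0, 1], a₂ = [1, -2], b₂ = [1, -1].
Each slice is an integer combination of E₁ = a₁b₁ᵀ and E₂ = a₂b₂ᵀ: S₀ = 4·E₁ + 2·E₂, S₁ = 4·E₁ − E₂, S₂ = −3·E₂; reading off coefficients, c₁ = [4, 4, 0] and c₂ = [2, -1, -3].
Hence T = [3, -2] (x) [0, 1] (x) [4, 4, 0] + [1, -2] (x) [1, -1] (x) [2, -1, -3], so rank(T) ≤ 2.
These bounds meet, so rank(T) = 2.

2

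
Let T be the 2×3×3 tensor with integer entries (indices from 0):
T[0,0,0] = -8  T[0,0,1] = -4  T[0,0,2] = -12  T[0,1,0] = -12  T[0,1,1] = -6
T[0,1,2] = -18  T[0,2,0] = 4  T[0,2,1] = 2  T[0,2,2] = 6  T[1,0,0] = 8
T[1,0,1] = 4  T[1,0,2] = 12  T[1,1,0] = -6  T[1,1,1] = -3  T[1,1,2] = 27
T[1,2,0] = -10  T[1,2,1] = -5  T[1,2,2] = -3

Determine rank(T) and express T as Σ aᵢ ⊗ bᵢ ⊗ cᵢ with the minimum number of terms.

Lower bound: the mode-2 unfolding of T (rows indexed by j, columns by (i,k) = (0,0), (0,1), (0,2), (1,0), (1,1), (1,2)) is [[-8, -4, -12, 8, 4, 12], [-12, -6, -18, -6, -3, 27], [4, 2, 6, -10, -5, -3]].
There the 2×2 minor on rows j ∈ {0, 1}, columns (i,k) ∈ {(0,0), (1,0)} is det [[-8, 8], [-12, -6]] = 144 ≠ 0, so this unfolding has rank ≥ 2; CP rank is at least every unfolding rank, so rank(T) ≥ 2. (This is only a lower bound: in general the CP rank may exceed every unfolding rank, so we still need to exhibit 2 rank-1 terms summing to T.)
Upper bound — finding two terms. Write S_k = T[:,:,k] for the frontal slices: S₀ = [[-8, -12, 4], [8, -6, -10]], S₁ = [[-4, -6, 2], [4, -3, -5]], S₂ = [[-12, -18, 6], [12, 27, -3]].
If T = a₁ ⊗ b₁ ⊗ c₁ + a₂ ⊗ b₂ ⊗ c₂ then each S_k = c₁[k]·a₁b₁ᵀ + c₂[k]·a₂b₂ᵀ. S₀ and S₂ are linearly independent, so a₁b₁ᵀ and a₂b₂ᵀ must span the same plane of matrices: they are the rank-1 matrices of the form x·S₀ + y·S₂.
The 2×2 minor of x·S₀ + y·S₂ on rows {0,1}, columns {0,1} is 144·x² + 144·xy − 108·y² = 36·(2·x + 3·y)(2·x − y), vanishing at (x:y) = (3:-2) and (1:2).
M₁ = 3·S₀ − 2·S₂ = [[0, 0, 0], [0, -72, -24]] = (-24)·[0, 1][0, 3, 1]ᵀ and M₂ = S₀ + 2·S₂ = [[-32, -48, 16], [32, 48, -16]] = (-16)·[1, -1][2, 3, -1]ᵀ, so take a₁ = [0, 1], b₁ = [0, 3, 1], a₂ = [1, -1], b₂ = [2, 3, -1].
Each slice is an integer combination of E₁ = a₁b₁ᵀ and E₂ = a₂b₂ᵀ: S₀ = −6·E₁ − 4·E₂, S₁ = −3·E₁ − 2·E₂, S₂ = 3·E₁ − 6·E₂; reading off coefficients, c₁ = [-6, -3, 3] and c₂ = [-4, -2, -6].
Hence T = [0, 1] ⊗ [0, 3, 1] ⊗ [-6, -3, 3] + [1, -1] ⊗ [2, 3, -1] ⊗ [-4, -2, -6], so rank(T) ≤ 2.
These bounds meet, so rank(T) = 2.

rank(T) = 2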